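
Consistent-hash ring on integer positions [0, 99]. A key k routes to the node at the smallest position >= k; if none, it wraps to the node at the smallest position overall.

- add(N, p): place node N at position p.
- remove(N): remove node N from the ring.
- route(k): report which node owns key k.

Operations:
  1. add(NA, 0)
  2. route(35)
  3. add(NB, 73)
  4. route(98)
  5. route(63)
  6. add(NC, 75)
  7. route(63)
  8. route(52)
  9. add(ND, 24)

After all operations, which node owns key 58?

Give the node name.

Op 1: add NA@0 -> ring=[0:NA]
Op 2: route key 35: none >= 35, wrap to smallest pos 0 -> NA
Op 3: add NB@73 -> ring=[0:NA,73:NB]
Op 4: route key 98: none >= 98, wrap to smallest pos 0 -> NA
Op 5: route key 63: smallest pos >= 63 is 73 -> NB
Op 6: add NC@75 -> ring=[0:NA,73:NB,75:NC]
Op 7: route key 63: smallest pos >= 63 is 73 -> NB
Op 8: route key 52: smallest pos >= 52 is 73 -> NB
Op 9: add ND@24 -> ring=[0:NA,24:ND,73:NB,75:NC]
Final route key 58: smallest pos >= 58 is 73 -> NB

Answer: NB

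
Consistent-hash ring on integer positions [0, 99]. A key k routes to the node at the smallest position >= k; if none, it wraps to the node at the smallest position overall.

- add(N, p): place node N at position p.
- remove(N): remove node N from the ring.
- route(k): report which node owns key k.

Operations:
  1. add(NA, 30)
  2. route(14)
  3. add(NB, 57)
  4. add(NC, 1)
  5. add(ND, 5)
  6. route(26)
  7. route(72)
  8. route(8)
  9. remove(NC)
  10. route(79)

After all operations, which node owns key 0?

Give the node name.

Op 1: add NA@30 -> ring=[30:NA]
Op 2: route key 14: smallest pos >= 14 is 30 -> NA
Op 3: add NB@57 -> ring=[30:NA,57:NB]
Op 4: add NC@1 -> ring=[1:NC,30:NA,57:NB]
Op 5: add ND@5 -> ring=[1:NC,5:ND,30:NA,57:NB]
Op 6: route key 26: smallest pos >= 26 is 30 -> NA
Op 7: route key 72: none >= 72, wrap to smallest pos 1 -> NC
Op 8: route key 8: smallest pos >= 8 is 30 -> NA
Op 9: remove NC -> ring=[5:ND,30:NA,57:NB]
Op 10: route key 79: none >= 79, wrap to smallest pos 5 -> ND
Final route key 0: smallest pos >= 0 is 5 -> ND

Answer: ND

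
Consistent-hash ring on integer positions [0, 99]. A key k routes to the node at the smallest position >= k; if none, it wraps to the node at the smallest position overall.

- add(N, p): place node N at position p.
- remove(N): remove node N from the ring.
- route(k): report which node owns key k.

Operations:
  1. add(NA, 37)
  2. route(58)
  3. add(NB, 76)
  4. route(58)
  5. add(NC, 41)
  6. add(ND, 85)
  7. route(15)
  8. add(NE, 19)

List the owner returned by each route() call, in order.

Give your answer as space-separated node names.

Op 1: add NA@37 -> ring=[37:NA]
Op 2: route key 58: none >= 58, wrap to smallest pos 37 -> NA
Op 3: add NB@76 -> ring=[37:NA,76:NB]
Op 4: route key 58: smallest pos >= 58 is 76 -> NB
Op 5: add NC@41 -> ring=[37:NA,41:NC,76:NB]
Op 6: add ND@85 -> ring=[37:NA,41:NC,76:NB,85:ND]
Op 7: route key 15: smallest pos >= 15 is 37 -> NA
Op 8: add NE@19 -> ring=[19:NE,37:NA,41:NC,76:NB,85:ND]

Answer: NA NB NA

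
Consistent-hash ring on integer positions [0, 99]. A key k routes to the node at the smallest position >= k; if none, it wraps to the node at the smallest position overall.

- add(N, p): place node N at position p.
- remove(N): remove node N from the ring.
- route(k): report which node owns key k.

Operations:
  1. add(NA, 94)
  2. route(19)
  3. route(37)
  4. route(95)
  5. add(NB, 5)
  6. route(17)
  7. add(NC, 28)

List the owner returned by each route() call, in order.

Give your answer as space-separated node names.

Answer: NA NA NA NA

Derivation:
Op 1: add NA@94 -> ring=[94:NA]
Op 2: route key 19: smallest pos >= 19 is 94 -> NA
Op 3: route key 37: smallest pos >= 37 is 94 -> NA
Op 4: route key 95: none >= 95, wrap to smallest pos 94 -> NA
Op 5: add NB@5 -> ring=[5:NB,94:NA]
Op 6: route key 17: smallest pos >= 17 is 94 -> NA
Op 7: add NC@28 -> ring=[5:NB,28:NC,94:NA]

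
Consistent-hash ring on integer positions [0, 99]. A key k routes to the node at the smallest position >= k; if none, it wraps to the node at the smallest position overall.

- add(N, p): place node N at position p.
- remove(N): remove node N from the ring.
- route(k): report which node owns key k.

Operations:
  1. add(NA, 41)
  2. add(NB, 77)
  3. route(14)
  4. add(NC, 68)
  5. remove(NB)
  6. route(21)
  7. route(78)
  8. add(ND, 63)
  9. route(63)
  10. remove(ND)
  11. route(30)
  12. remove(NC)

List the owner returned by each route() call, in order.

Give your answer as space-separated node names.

Answer: NA NA NA ND NA

Derivation:
Op 1: add NA@41 -> ring=[41:NA]
Op 2: add NB@77 -> ring=[41:NA,77:NB]
Op 3: route key 14: smallest pos >= 14 is 41 -> NA
Op 4: add NC@68 -> ring=[41:NA,68:NC,77:NB]
Op 5: remove NB -> ring=[41:NA,68:NC]
Op 6: route key 21: smallest pos >= 21 is 41 -> NA
Op 7: route key 78: none >= 78, wrap to smallest pos 41 -> NA
Op 8: add ND@63 -> ring=[41:NA,63:ND,68:NC]
Op 9: route key 63: smallest pos >= 63 is 63 -> ND
Op 10: remove ND -> ring=[41:NA,68:NC]
Op 11: route key 30: smallest pos >= 30 is 41 -> NA
Op 12: remove NC -> ring=[41:NA]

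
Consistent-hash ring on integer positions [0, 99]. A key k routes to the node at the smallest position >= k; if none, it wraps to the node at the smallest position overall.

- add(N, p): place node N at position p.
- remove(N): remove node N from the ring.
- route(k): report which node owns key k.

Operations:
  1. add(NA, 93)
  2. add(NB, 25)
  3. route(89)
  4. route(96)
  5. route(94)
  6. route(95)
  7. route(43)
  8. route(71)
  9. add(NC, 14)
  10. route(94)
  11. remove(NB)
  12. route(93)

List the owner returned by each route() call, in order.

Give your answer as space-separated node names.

Op 1: add NA@93 -> ring=[93:NA]
Op 2: add NB@25 -> ring=[25:NB,93:NA]
Op 3: route key 89: smallest pos >= 89 is 93 -> NA
Op 4: route key 96: none >= 96, wrap to smallest pos 25 -> NB
Op 5: route key 94: none >= 94, wrap to smallest pos 25 -> NB
Op 6: route key 95: none >= 95, wrap to smallest pos 25 -> NB
Op 7: route key 43: smallest pos >= 43 is 93 -> NA
Op 8: route key 71: smallest pos >= 71 is 93 -> NA
Op 9: add NC@14 -> ring=[14:NC,25:NB,93:NA]
Op 10: route key 94: none >= 94, wrap to smallest pos 14 -> NC
Op 11: remove NB -> ring=[14:NC,93:NA]
Op 12: route key 93: smallest pos >= 93 is 93 -> NA

Answer: NA NB NB NB NA NA NC NA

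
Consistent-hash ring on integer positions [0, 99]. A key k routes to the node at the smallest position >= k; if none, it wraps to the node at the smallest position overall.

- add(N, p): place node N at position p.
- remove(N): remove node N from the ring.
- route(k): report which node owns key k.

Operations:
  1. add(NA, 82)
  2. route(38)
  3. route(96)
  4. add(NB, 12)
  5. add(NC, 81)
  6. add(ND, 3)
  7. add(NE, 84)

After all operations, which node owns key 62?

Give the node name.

Op 1: add NA@82 -> ring=[82:NA]
Op 2: route key 38: smallest pos >= 38 is 82 -> NA
Op 3: route key 96: none >= 96, wrap to smallest pos 82 -> NA
Op 4: add NB@12 -> ring=[12:NB,82:NA]
Op 5: add NC@81 -> ring=[12:NB,81:NC,82:NA]
Op 6: add ND@3 -> ring=[3:ND,12:NB,81:NC,82:NA]
Op 7: add NE@84 -> ring=[3:ND,12:NB,81:NC,82:NA,84:NE]
Final route key 62: smallest pos >= 62 is 81 -> NC

Answer: NC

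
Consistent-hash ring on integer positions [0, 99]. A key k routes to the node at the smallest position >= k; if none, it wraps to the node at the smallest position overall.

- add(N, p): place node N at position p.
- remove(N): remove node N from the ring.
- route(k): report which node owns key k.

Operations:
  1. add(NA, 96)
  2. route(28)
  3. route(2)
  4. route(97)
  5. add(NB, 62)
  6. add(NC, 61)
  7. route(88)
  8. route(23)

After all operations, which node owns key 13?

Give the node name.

Answer: NC

Derivation:
Op 1: add NA@96 -> ring=[96:NA]
Op 2: route key 28: smallest pos >= 28 is 96 -> NA
Op 3: route key 2: smallest pos >= 2 is 96 -> NA
Op 4: route key 97: none >= 97, wrap to smallest pos 96 -> NA
Op 5: add NB@62 -> ring=[62:NB,96:NA]
Op 6: add NC@61 -> ring=[61:NC,62:NB,96:NA]
Op 7: route key 88: smallest pos >= 88 is 96 -> NA
Op 8: route key 23: smallest pos >= 23 is 61 -> NC
Final route key 13: smallest pos >= 13 is 61 -> NC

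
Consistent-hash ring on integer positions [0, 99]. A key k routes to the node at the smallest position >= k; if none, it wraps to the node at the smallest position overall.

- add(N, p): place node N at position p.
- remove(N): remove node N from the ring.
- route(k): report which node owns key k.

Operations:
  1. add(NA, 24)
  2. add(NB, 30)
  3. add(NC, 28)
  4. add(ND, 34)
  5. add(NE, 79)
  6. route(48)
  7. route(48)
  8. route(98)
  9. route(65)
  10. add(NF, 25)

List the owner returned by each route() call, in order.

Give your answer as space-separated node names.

Answer: NE NE NA NE

Derivation:
Op 1: add NA@24 -> ring=[24:NA]
Op 2: add NB@30 -> ring=[24:NA,30:NB]
Op 3: add NC@28 -> ring=[24:NA,28:NC,30:NB]
Op 4: add ND@34 -> ring=[24:NA,28:NC,30:NB,34:ND]
Op 5: add NE@79 -> ring=[24:NA,28:NC,30:NB,34:ND,79:NE]
Op 6: route key 48: smallest pos >= 48 is 79 -> NE
Op 7: route key 48: smallest pos >= 48 is 79 -> NE
Op 8: route key 98: none >= 98, wrap to smallest pos 24 -> NA
Op 9: route key 65: smallest pos >= 65 is 79 -> NE
Op 10: add NF@25 -> ring=[24:NA,25:NF,28:NC,30:NB,34:ND,79:NE]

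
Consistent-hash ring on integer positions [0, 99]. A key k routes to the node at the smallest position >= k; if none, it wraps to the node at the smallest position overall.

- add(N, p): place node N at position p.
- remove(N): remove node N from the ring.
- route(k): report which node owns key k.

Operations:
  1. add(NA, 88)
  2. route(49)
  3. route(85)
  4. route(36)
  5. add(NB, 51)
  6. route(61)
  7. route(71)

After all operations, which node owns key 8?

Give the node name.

Op 1: add NA@88 -> ring=[88:NA]
Op 2: route key 49: smallest pos >= 49 is 88 -> NA
Op 3: route key 85: smallest pos >= 85 is 88 -> NA
Op 4: route key 36: smallest pos >= 36 is 88 -> NA
Op 5: add NB@51 -> ring=[51:NB,88:NA]
Op 6: route key 61: smallest pos >= 61 is 88 -> NA
Op 7: route key 71: smallest pos >= 71 is 88 -> NA
Final route key 8: smallest pos >= 8 is 51 -> NB

Answer: NB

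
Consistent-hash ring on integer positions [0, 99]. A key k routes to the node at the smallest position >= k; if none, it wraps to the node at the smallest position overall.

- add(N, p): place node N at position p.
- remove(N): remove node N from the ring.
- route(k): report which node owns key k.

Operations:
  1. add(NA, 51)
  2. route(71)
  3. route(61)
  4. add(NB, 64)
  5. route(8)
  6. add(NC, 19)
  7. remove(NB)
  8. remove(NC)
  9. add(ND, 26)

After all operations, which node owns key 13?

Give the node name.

Answer: ND

Derivation:
Op 1: add NA@51 -> ring=[51:NA]
Op 2: route key 71: none >= 71, wrap to smallest pos 51 -> NA
Op 3: route key 61: none >= 61, wrap to smallest pos 51 -> NA
Op 4: add NB@64 -> ring=[51:NA,64:NB]
Op 5: route key 8: smallest pos >= 8 is 51 -> NA
Op 6: add NC@19 -> ring=[19:NC,51:NA,64:NB]
Op 7: remove NB -> ring=[19:NC,51:NA]
Op 8: remove NC -> ring=[51:NA]
Op 9: add ND@26 -> ring=[26:ND,51:NA]
Final route key 13: smallest pos >= 13 is 26 -> ND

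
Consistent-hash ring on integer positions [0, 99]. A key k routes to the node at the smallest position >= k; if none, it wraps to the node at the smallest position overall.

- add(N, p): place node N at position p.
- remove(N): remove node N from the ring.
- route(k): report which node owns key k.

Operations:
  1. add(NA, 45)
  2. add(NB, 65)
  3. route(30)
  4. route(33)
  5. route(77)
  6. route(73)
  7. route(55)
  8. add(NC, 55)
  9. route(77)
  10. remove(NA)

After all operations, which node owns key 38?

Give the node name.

Answer: NC

Derivation:
Op 1: add NA@45 -> ring=[45:NA]
Op 2: add NB@65 -> ring=[45:NA,65:NB]
Op 3: route key 30: smallest pos >= 30 is 45 -> NA
Op 4: route key 33: smallest pos >= 33 is 45 -> NA
Op 5: route key 77: none >= 77, wrap to smallest pos 45 -> NA
Op 6: route key 73: none >= 73, wrap to smallest pos 45 -> NA
Op 7: route key 55: smallest pos >= 55 is 65 -> NB
Op 8: add NC@55 -> ring=[45:NA,55:NC,65:NB]
Op 9: route key 77: none >= 77, wrap to smallest pos 45 -> NA
Op 10: remove NA -> ring=[55:NC,65:NB]
Final route key 38: smallest pos >= 38 is 55 -> NC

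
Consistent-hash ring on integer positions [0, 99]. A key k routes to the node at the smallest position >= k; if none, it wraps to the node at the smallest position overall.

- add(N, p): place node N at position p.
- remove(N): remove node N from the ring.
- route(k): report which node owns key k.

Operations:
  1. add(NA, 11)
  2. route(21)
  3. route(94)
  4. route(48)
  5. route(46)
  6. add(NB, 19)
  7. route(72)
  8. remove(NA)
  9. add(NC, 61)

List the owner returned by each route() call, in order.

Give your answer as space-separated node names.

Op 1: add NA@11 -> ring=[11:NA]
Op 2: route key 21: none >= 21, wrap to smallest pos 11 -> NA
Op 3: route key 94: none >= 94, wrap to smallest pos 11 -> NA
Op 4: route key 48: none >= 48, wrap to smallest pos 11 -> NA
Op 5: route key 46: none >= 46, wrap to smallest pos 11 -> NA
Op 6: add NB@19 -> ring=[11:NA,19:NB]
Op 7: route key 72: none >= 72, wrap to smallest pos 11 -> NA
Op 8: remove NA -> ring=[19:NB]
Op 9: add NC@61 -> ring=[19:NB,61:NC]

Answer: NA NA NA NA NA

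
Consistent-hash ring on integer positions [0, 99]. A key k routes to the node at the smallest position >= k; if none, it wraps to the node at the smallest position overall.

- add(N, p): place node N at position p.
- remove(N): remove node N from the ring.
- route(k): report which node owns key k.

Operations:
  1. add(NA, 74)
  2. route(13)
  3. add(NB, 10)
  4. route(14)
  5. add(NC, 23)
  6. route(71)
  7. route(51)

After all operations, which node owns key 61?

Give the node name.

Op 1: add NA@74 -> ring=[74:NA]
Op 2: route key 13: smallest pos >= 13 is 74 -> NA
Op 3: add NB@10 -> ring=[10:NB,74:NA]
Op 4: route key 14: smallest pos >= 14 is 74 -> NA
Op 5: add NC@23 -> ring=[10:NB,23:NC,74:NA]
Op 6: route key 71: smallest pos >= 71 is 74 -> NA
Op 7: route key 51: smallest pos >= 51 is 74 -> NA
Final route key 61: smallest pos >= 61 is 74 -> NA

Answer: NA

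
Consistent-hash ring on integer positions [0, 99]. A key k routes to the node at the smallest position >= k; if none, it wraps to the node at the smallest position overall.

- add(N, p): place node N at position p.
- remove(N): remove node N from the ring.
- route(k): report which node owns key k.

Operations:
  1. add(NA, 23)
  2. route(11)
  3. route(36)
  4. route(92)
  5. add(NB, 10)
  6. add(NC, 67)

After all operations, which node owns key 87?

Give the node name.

Answer: NB

Derivation:
Op 1: add NA@23 -> ring=[23:NA]
Op 2: route key 11: smallest pos >= 11 is 23 -> NA
Op 3: route key 36: none >= 36, wrap to smallest pos 23 -> NA
Op 4: route key 92: none >= 92, wrap to smallest pos 23 -> NA
Op 5: add NB@10 -> ring=[10:NB,23:NA]
Op 6: add NC@67 -> ring=[10:NB,23:NA,67:NC]
Final route key 87: none >= 87, wrap to smallest pos 10 -> NB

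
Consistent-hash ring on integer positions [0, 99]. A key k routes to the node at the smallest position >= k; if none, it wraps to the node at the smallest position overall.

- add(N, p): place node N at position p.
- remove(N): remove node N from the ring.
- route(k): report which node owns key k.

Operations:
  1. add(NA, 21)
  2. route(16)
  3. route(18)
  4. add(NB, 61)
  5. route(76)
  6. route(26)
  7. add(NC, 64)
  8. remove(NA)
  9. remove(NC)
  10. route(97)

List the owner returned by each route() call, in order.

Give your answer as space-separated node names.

Op 1: add NA@21 -> ring=[21:NA]
Op 2: route key 16: smallest pos >= 16 is 21 -> NA
Op 3: route key 18: smallest pos >= 18 is 21 -> NA
Op 4: add NB@61 -> ring=[21:NA,61:NB]
Op 5: route key 76: none >= 76, wrap to smallest pos 21 -> NA
Op 6: route key 26: smallest pos >= 26 is 61 -> NB
Op 7: add NC@64 -> ring=[21:NA,61:NB,64:NC]
Op 8: remove NA -> ring=[61:NB,64:NC]
Op 9: remove NC -> ring=[61:NB]
Op 10: route key 97: none >= 97, wrap to smallest pos 61 -> NB

Answer: NA NA NA NB NB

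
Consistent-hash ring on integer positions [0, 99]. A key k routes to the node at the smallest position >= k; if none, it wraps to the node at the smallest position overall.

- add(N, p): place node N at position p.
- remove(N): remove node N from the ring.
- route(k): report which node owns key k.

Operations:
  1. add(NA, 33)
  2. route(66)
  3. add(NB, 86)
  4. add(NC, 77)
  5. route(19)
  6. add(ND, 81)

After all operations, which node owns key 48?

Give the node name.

Answer: NC

Derivation:
Op 1: add NA@33 -> ring=[33:NA]
Op 2: route key 66: none >= 66, wrap to smallest pos 33 -> NA
Op 3: add NB@86 -> ring=[33:NA,86:NB]
Op 4: add NC@77 -> ring=[33:NA,77:NC,86:NB]
Op 5: route key 19: smallest pos >= 19 is 33 -> NA
Op 6: add ND@81 -> ring=[33:NA,77:NC,81:ND,86:NB]
Final route key 48: smallest pos >= 48 is 77 -> NC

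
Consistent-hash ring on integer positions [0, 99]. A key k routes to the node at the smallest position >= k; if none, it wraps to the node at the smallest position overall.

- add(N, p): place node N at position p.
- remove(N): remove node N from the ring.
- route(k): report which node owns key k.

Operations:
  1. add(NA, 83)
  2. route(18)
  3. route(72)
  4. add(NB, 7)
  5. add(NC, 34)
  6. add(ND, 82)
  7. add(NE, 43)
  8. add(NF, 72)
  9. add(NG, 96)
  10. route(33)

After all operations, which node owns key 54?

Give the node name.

Answer: NF

Derivation:
Op 1: add NA@83 -> ring=[83:NA]
Op 2: route key 18: smallest pos >= 18 is 83 -> NA
Op 3: route key 72: smallest pos >= 72 is 83 -> NA
Op 4: add NB@7 -> ring=[7:NB,83:NA]
Op 5: add NC@34 -> ring=[7:NB,34:NC,83:NA]
Op 6: add ND@82 -> ring=[7:NB,34:NC,82:ND,83:NA]
Op 7: add NE@43 -> ring=[7:NB,34:NC,43:NE,82:ND,83:NA]
Op 8: add NF@72 -> ring=[7:NB,34:NC,43:NE,72:NF,82:ND,83:NA]
Op 9: add NG@96 -> ring=[7:NB,34:NC,43:NE,72:NF,82:ND,83:NA,96:NG]
Op 10: route key 33: smallest pos >= 33 is 34 -> NC
Final route key 54: smallest pos >= 54 is 72 -> NF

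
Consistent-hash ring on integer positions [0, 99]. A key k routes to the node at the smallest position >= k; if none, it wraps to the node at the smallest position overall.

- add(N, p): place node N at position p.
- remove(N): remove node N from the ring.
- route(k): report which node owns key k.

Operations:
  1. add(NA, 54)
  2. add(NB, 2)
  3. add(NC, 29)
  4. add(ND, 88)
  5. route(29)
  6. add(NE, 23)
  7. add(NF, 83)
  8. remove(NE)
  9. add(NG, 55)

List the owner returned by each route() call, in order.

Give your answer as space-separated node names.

Answer: NC

Derivation:
Op 1: add NA@54 -> ring=[54:NA]
Op 2: add NB@2 -> ring=[2:NB,54:NA]
Op 3: add NC@29 -> ring=[2:NB,29:NC,54:NA]
Op 4: add ND@88 -> ring=[2:NB,29:NC,54:NA,88:ND]
Op 5: route key 29: smallest pos >= 29 is 29 -> NC
Op 6: add NE@23 -> ring=[2:NB,23:NE,29:NC,54:NA,88:ND]
Op 7: add NF@83 -> ring=[2:NB,23:NE,29:NC,54:NA,83:NF,88:ND]
Op 8: remove NE -> ring=[2:NB,29:NC,54:NA,83:NF,88:ND]
Op 9: add NG@55 -> ring=[2:NB,29:NC,54:NA,55:NG,83:NF,88:ND]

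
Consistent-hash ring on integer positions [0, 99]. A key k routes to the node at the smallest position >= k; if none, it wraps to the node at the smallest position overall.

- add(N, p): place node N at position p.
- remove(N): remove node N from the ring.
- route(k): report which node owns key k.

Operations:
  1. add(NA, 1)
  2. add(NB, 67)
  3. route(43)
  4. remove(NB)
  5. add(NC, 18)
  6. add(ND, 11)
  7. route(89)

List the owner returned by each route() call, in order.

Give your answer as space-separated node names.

Op 1: add NA@1 -> ring=[1:NA]
Op 2: add NB@67 -> ring=[1:NA,67:NB]
Op 3: route key 43: smallest pos >= 43 is 67 -> NB
Op 4: remove NB -> ring=[1:NA]
Op 5: add NC@18 -> ring=[1:NA,18:NC]
Op 6: add ND@11 -> ring=[1:NA,11:ND,18:NC]
Op 7: route key 89: none >= 89, wrap to smallest pos 1 -> NA

Answer: NB NA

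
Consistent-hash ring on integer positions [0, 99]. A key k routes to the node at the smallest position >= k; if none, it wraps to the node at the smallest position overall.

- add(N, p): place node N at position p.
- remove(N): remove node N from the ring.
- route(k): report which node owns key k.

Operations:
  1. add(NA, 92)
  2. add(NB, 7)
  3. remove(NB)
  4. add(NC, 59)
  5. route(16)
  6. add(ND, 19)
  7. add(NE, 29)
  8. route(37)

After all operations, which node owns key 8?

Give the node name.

Answer: ND

Derivation:
Op 1: add NA@92 -> ring=[92:NA]
Op 2: add NB@7 -> ring=[7:NB,92:NA]
Op 3: remove NB -> ring=[92:NA]
Op 4: add NC@59 -> ring=[59:NC,92:NA]
Op 5: route key 16: smallest pos >= 16 is 59 -> NC
Op 6: add ND@19 -> ring=[19:ND,59:NC,92:NA]
Op 7: add NE@29 -> ring=[19:ND,29:NE,59:NC,92:NA]
Op 8: route key 37: smallest pos >= 37 is 59 -> NC
Final route key 8: smallest pos >= 8 is 19 -> ND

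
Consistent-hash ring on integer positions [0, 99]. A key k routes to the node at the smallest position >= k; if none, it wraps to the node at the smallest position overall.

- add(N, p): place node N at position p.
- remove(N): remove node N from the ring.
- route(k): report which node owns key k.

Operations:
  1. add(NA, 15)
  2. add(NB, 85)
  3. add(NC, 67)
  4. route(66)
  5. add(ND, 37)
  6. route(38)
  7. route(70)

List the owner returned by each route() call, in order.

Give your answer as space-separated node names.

Answer: NC NC NB

Derivation:
Op 1: add NA@15 -> ring=[15:NA]
Op 2: add NB@85 -> ring=[15:NA,85:NB]
Op 3: add NC@67 -> ring=[15:NA,67:NC,85:NB]
Op 4: route key 66: smallest pos >= 66 is 67 -> NC
Op 5: add ND@37 -> ring=[15:NA,37:ND,67:NC,85:NB]
Op 6: route key 38: smallest pos >= 38 is 67 -> NC
Op 7: route key 70: smallest pos >= 70 is 85 -> NB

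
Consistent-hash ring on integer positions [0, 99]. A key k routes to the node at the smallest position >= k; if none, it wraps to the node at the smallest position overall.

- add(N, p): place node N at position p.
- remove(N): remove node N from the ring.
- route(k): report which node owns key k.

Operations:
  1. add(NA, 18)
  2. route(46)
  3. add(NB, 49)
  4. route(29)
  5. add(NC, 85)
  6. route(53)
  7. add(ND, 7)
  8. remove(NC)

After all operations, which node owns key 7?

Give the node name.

Op 1: add NA@18 -> ring=[18:NA]
Op 2: route key 46: none >= 46, wrap to smallest pos 18 -> NA
Op 3: add NB@49 -> ring=[18:NA,49:NB]
Op 4: route key 29: smallest pos >= 29 is 49 -> NB
Op 5: add NC@85 -> ring=[18:NA,49:NB,85:NC]
Op 6: route key 53: smallest pos >= 53 is 85 -> NC
Op 7: add ND@7 -> ring=[7:ND,18:NA,49:NB,85:NC]
Op 8: remove NC -> ring=[7:ND,18:NA,49:NB]
Final route key 7: smallest pos >= 7 is 7 -> ND

Answer: ND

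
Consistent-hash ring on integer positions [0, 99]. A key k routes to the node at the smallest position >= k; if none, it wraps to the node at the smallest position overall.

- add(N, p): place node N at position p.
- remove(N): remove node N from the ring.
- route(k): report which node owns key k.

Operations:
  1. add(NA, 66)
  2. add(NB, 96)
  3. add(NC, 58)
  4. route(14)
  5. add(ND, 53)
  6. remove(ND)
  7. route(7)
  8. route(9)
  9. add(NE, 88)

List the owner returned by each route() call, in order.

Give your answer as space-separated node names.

Op 1: add NA@66 -> ring=[66:NA]
Op 2: add NB@96 -> ring=[66:NA,96:NB]
Op 3: add NC@58 -> ring=[58:NC,66:NA,96:NB]
Op 4: route key 14: smallest pos >= 14 is 58 -> NC
Op 5: add ND@53 -> ring=[53:ND,58:NC,66:NA,96:NB]
Op 6: remove ND -> ring=[58:NC,66:NA,96:NB]
Op 7: route key 7: smallest pos >= 7 is 58 -> NC
Op 8: route key 9: smallest pos >= 9 is 58 -> NC
Op 9: add NE@88 -> ring=[58:NC,66:NA,88:NE,96:NB]

Answer: NC NC NC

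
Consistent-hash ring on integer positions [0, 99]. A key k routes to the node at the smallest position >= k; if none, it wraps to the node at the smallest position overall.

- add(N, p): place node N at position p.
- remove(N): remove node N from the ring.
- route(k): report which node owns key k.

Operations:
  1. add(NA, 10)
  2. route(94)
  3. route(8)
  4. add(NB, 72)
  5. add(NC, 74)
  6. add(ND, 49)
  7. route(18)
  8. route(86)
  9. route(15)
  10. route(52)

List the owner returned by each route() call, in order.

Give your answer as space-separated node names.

Op 1: add NA@10 -> ring=[10:NA]
Op 2: route key 94: none >= 94, wrap to smallest pos 10 -> NA
Op 3: route key 8: smallest pos >= 8 is 10 -> NA
Op 4: add NB@72 -> ring=[10:NA,72:NB]
Op 5: add NC@74 -> ring=[10:NA,72:NB,74:NC]
Op 6: add ND@49 -> ring=[10:NA,49:ND,72:NB,74:NC]
Op 7: route key 18: smallest pos >= 18 is 49 -> ND
Op 8: route key 86: none >= 86, wrap to smallest pos 10 -> NA
Op 9: route key 15: smallest pos >= 15 is 49 -> ND
Op 10: route key 52: smallest pos >= 52 is 72 -> NB

Answer: NA NA ND NA ND NB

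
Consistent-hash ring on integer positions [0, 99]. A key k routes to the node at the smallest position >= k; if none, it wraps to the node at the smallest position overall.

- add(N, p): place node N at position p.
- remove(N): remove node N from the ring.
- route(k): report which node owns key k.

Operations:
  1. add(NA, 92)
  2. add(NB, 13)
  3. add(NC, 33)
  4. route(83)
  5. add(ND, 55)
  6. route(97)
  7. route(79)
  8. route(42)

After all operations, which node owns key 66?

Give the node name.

Answer: NA

Derivation:
Op 1: add NA@92 -> ring=[92:NA]
Op 2: add NB@13 -> ring=[13:NB,92:NA]
Op 3: add NC@33 -> ring=[13:NB,33:NC,92:NA]
Op 4: route key 83: smallest pos >= 83 is 92 -> NA
Op 5: add ND@55 -> ring=[13:NB,33:NC,55:ND,92:NA]
Op 6: route key 97: none >= 97, wrap to smallest pos 13 -> NB
Op 7: route key 79: smallest pos >= 79 is 92 -> NA
Op 8: route key 42: smallest pos >= 42 is 55 -> ND
Final route key 66: smallest pos >= 66 is 92 -> NA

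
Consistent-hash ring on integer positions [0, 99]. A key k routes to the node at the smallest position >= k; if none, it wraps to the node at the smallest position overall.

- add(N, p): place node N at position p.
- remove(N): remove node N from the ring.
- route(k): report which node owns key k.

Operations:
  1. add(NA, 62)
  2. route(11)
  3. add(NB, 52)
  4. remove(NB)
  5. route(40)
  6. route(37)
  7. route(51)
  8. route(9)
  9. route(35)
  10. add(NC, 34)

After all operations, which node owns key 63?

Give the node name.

Answer: NC

Derivation:
Op 1: add NA@62 -> ring=[62:NA]
Op 2: route key 11: smallest pos >= 11 is 62 -> NA
Op 3: add NB@52 -> ring=[52:NB,62:NA]
Op 4: remove NB -> ring=[62:NA]
Op 5: route key 40: smallest pos >= 40 is 62 -> NA
Op 6: route key 37: smallest pos >= 37 is 62 -> NA
Op 7: route key 51: smallest pos >= 51 is 62 -> NA
Op 8: route key 9: smallest pos >= 9 is 62 -> NA
Op 9: route key 35: smallest pos >= 35 is 62 -> NA
Op 10: add NC@34 -> ring=[34:NC,62:NA]
Final route key 63: none >= 63, wrap to smallest pos 34 -> NC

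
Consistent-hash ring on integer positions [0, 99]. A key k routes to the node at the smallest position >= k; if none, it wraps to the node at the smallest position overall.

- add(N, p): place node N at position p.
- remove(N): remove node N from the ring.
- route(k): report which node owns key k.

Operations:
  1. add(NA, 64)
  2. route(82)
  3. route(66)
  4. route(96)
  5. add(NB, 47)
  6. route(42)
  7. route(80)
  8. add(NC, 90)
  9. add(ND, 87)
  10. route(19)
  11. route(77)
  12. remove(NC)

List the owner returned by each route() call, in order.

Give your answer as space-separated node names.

Op 1: add NA@64 -> ring=[64:NA]
Op 2: route key 82: none >= 82, wrap to smallest pos 64 -> NA
Op 3: route key 66: none >= 66, wrap to smallest pos 64 -> NA
Op 4: route key 96: none >= 96, wrap to smallest pos 64 -> NA
Op 5: add NB@47 -> ring=[47:NB,64:NA]
Op 6: route key 42: smallest pos >= 42 is 47 -> NB
Op 7: route key 80: none >= 80, wrap to smallest pos 47 -> NB
Op 8: add NC@90 -> ring=[47:NB,64:NA,90:NC]
Op 9: add ND@87 -> ring=[47:NB,64:NA,87:ND,90:NC]
Op 10: route key 19: smallest pos >= 19 is 47 -> NB
Op 11: route key 77: smallest pos >= 77 is 87 -> ND
Op 12: remove NC -> ring=[47:NB,64:NA,87:ND]

Answer: NA NA NA NB NB NB ND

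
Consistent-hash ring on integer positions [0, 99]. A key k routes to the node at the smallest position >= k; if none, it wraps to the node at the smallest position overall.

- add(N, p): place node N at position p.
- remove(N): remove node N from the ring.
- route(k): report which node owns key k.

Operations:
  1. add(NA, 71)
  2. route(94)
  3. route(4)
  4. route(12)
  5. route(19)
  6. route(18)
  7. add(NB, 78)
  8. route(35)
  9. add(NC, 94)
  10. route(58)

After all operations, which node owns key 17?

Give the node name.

Answer: NA

Derivation:
Op 1: add NA@71 -> ring=[71:NA]
Op 2: route key 94: none >= 94, wrap to smallest pos 71 -> NA
Op 3: route key 4: smallest pos >= 4 is 71 -> NA
Op 4: route key 12: smallest pos >= 12 is 71 -> NA
Op 5: route key 19: smallest pos >= 19 is 71 -> NA
Op 6: route key 18: smallest pos >= 18 is 71 -> NA
Op 7: add NB@78 -> ring=[71:NA,78:NB]
Op 8: route key 35: smallest pos >= 35 is 71 -> NA
Op 9: add NC@94 -> ring=[71:NA,78:NB,94:NC]
Op 10: route key 58: smallest pos >= 58 is 71 -> NA
Final route key 17: smallest pos >= 17 is 71 -> NA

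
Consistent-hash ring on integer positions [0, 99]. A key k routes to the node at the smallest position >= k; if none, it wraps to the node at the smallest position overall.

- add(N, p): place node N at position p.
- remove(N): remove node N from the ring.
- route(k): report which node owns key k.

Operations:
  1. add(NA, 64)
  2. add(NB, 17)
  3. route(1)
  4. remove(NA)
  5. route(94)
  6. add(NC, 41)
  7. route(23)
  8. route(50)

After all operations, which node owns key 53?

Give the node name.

Op 1: add NA@64 -> ring=[64:NA]
Op 2: add NB@17 -> ring=[17:NB,64:NA]
Op 3: route key 1: smallest pos >= 1 is 17 -> NB
Op 4: remove NA -> ring=[17:NB]
Op 5: route key 94: none >= 94, wrap to smallest pos 17 -> NB
Op 6: add NC@41 -> ring=[17:NB,41:NC]
Op 7: route key 23: smallest pos >= 23 is 41 -> NC
Op 8: route key 50: none >= 50, wrap to smallest pos 17 -> NB
Final route key 53: none >= 53, wrap to smallest pos 17 -> NB

Answer: NB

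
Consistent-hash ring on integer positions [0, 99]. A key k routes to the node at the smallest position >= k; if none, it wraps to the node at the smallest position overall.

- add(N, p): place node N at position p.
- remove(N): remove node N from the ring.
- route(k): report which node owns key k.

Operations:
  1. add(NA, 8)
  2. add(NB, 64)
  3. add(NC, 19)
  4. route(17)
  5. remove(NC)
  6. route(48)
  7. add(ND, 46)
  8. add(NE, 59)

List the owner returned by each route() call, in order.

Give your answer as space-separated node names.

Answer: NC NB

Derivation:
Op 1: add NA@8 -> ring=[8:NA]
Op 2: add NB@64 -> ring=[8:NA,64:NB]
Op 3: add NC@19 -> ring=[8:NA,19:NC,64:NB]
Op 4: route key 17: smallest pos >= 17 is 19 -> NC
Op 5: remove NC -> ring=[8:NA,64:NB]
Op 6: route key 48: smallest pos >= 48 is 64 -> NB
Op 7: add ND@46 -> ring=[8:NA,46:ND,64:NB]
Op 8: add NE@59 -> ring=[8:NA,46:ND,59:NE,64:NB]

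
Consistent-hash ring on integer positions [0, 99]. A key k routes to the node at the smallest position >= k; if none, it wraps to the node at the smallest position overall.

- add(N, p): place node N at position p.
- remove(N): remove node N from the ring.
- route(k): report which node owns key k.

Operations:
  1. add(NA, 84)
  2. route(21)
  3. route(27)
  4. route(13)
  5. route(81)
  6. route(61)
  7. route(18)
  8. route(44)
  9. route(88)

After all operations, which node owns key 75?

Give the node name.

Op 1: add NA@84 -> ring=[84:NA]
Op 2: route key 21: smallest pos >= 21 is 84 -> NA
Op 3: route key 27: smallest pos >= 27 is 84 -> NA
Op 4: route key 13: smallest pos >= 13 is 84 -> NA
Op 5: route key 81: smallest pos >= 81 is 84 -> NA
Op 6: route key 61: smallest pos >= 61 is 84 -> NA
Op 7: route key 18: smallest pos >= 18 is 84 -> NA
Op 8: route key 44: smallest pos >= 44 is 84 -> NA
Op 9: route key 88: none >= 88, wrap to smallest pos 84 -> NA
Final route key 75: smallest pos >= 75 is 84 -> NA

Answer: NA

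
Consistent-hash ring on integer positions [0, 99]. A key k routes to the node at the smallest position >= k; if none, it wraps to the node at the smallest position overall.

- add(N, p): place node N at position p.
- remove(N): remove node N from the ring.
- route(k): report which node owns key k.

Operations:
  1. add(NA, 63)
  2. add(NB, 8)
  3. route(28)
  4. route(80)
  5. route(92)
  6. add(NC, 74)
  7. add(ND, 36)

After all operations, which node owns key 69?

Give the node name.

Op 1: add NA@63 -> ring=[63:NA]
Op 2: add NB@8 -> ring=[8:NB,63:NA]
Op 3: route key 28: smallest pos >= 28 is 63 -> NA
Op 4: route key 80: none >= 80, wrap to smallest pos 8 -> NB
Op 5: route key 92: none >= 92, wrap to smallest pos 8 -> NB
Op 6: add NC@74 -> ring=[8:NB,63:NA,74:NC]
Op 7: add ND@36 -> ring=[8:NB,36:ND,63:NA,74:NC]
Final route key 69: smallest pos >= 69 is 74 -> NC

Answer: NC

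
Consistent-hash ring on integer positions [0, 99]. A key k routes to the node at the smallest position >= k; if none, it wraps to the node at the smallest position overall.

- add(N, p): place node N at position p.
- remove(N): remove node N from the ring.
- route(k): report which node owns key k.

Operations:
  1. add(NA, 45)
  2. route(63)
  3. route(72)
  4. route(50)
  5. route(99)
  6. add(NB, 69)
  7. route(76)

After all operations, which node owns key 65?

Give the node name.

Op 1: add NA@45 -> ring=[45:NA]
Op 2: route key 63: none >= 63, wrap to smallest pos 45 -> NA
Op 3: route key 72: none >= 72, wrap to smallest pos 45 -> NA
Op 4: route key 50: none >= 50, wrap to smallest pos 45 -> NA
Op 5: route key 99: none >= 99, wrap to smallest pos 45 -> NA
Op 6: add NB@69 -> ring=[45:NA,69:NB]
Op 7: route key 76: none >= 76, wrap to smallest pos 45 -> NA
Final route key 65: smallest pos >= 65 is 69 -> NB

Answer: NB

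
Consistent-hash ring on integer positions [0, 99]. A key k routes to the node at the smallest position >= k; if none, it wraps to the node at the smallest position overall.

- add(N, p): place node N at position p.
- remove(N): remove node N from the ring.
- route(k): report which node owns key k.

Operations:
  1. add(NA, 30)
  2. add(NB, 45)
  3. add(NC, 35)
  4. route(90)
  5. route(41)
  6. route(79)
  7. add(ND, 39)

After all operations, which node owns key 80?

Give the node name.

Answer: NA

Derivation:
Op 1: add NA@30 -> ring=[30:NA]
Op 2: add NB@45 -> ring=[30:NA,45:NB]
Op 3: add NC@35 -> ring=[30:NA,35:NC,45:NB]
Op 4: route key 90: none >= 90, wrap to smallest pos 30 -> NA
Op 5: route key 41: smallest pos >= 41 is 45 -> NB
Op 6: route key 79: none >= 79, wrap to smallest pos 30 -> NA
Op 7: add ND@39 -> ring=[30:NA,35:NC,39:ND,45:NB]
Final route key 80: none >= 80, wrap to smallest pos 30 -> NA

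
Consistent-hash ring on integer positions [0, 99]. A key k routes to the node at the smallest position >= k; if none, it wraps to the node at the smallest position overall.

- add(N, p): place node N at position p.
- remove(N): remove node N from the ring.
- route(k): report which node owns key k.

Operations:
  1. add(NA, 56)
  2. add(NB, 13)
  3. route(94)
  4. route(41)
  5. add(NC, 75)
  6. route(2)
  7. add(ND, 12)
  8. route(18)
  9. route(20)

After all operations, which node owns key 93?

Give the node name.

Answer: ND

Derivation:
Op 1: add NA@56 -> ring=[56:NA]
Op 2: add NB@13 -> ring=[13:NB,56:NA]
Op 3: route key 94: none >= 94, wrap to smallest pos 13 -> NB
Op 4: route key 41: smallest pos >= 41 is 56 -> NA
Op 5: add NC@75 -> ring=[13:NB,56:NA,75:NC]
Op 6: route key 2: smallest pos >= 2 is 13 -> NB
Op 7: add ND@12 -> ring=[12:ND,13:NB,56:NA,75:NC]
Op 8: route key 18: smallest pos >= 18 is 56 -> NA
Op 9: route key 20: smallest pos >= 20 is 56 -> NA
Final route key 93: none >= 93, wrap to smallest pos 12 -> ND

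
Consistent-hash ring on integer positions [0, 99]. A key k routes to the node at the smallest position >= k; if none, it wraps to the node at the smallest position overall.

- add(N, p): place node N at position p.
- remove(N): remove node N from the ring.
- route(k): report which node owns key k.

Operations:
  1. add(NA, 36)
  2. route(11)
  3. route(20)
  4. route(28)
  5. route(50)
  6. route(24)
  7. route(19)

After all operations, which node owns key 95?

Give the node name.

Op 1: add NA@36 -> ring=[36:NA]
Op 2: route key 11: smallest pos >= 11 is 36 -> NA
Op 3: route key 20: smallest pos >= 20 is 36 -> NA
Op 4: route key 28: smallest pos >= 28 is 36 -> NA
Op 5: route key 50: none >= 50, wrap to smallest pos 36 -> NA
Op 6: route key 24: smallest pos >= 24 is 36 -> NA
Op 7: route key 19: smallest pos >= 19 is 36 -> NA
Final route key 95: none >= 95, wrap to smallest pos 36 -> NA

Answer: NA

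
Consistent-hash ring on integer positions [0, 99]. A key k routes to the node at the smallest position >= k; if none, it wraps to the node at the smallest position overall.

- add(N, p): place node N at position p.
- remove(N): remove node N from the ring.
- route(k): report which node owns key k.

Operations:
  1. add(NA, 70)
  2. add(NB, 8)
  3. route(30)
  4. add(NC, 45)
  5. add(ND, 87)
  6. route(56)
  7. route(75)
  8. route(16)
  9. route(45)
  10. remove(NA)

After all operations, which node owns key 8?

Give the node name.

Answer: NB

Derivation:
Op 1: add NA@70 -> ring=[70:NA]
Op 2: add NB@8 -> ring=[8:NB,70:NA]
Op 3: route key 30: smallest pos >= 30 is 70 -> NA
Op 4: add NC@45 -> ring=[8:NB,45:NC,70:NA]
Op 5: add ND@87 -> ring=[8:NB,45:NC,70:NA,87:ND]
Op 6: route key 56: smallest pos >= 56 is 70 -> NA
Op 7: route key 75: smallest pos >= 75 is 87 -> ND
Op 8: route key 16: smallest pos >= 16 is 45 -> NC
Op 9: route key 45: smallest pos >= 45 is 45 -> NC
Op 10: remove NA -> ring=[8:NB,45:NC,87:ND]
Final route key 8: smallest pos >= 8 is 8 -> NB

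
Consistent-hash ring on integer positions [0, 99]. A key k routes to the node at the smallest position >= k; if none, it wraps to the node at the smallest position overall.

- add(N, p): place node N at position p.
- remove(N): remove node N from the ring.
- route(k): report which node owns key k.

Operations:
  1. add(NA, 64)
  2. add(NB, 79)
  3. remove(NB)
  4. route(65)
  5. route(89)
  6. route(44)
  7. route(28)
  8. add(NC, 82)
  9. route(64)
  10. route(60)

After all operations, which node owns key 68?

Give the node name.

Op 1: add NA@64 -> ring=[64:NA]
Op 2: add NB@79 -> ring=[64:NA,79:NB]
Op 3: remove NB -> ring=[64:NA]
Op 4: route key 65: none >= 65, wrap to smallest pos 64 -> NA
Op 5: route key 89: none >= 89, wrap to smallest pos 64 -> NA
Op 6: route key 44: smallest pos >= 44 is 64 -> NA
Op 7: route key 28: smallest pos >= 28 is 64 -> NA
Op 8: add NC@82 -> ring=[64:NA,82:NC]
Op 9: route key 64: smallest pos >= 64 is 64 -> NA
Op 10: route key 60: smallest pos >= 60 is 64 -> NA
Final route key 68: smallest pos >= 68 is 82 -> NC

Answer: NC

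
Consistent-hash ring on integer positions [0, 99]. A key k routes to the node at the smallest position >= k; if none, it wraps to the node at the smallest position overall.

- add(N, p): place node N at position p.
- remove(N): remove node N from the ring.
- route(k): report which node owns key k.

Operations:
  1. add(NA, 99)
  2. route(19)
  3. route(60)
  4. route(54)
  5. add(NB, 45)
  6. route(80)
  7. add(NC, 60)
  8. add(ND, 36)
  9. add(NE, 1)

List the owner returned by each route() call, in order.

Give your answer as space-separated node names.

Op 1: add NA@99 -> ring=[99:NA]
Op 2: route key 19: smallest pos >= 19 is 99 -> NA
Op 3: route key 60: smallest pos >= 60 is 99 -> NA
Op 4: route key 54: smallest pos >= 54 is 99 -> NA
Op 5: add NB@45 -> ring=[45:NB,99:NA]
Op 6: route key 80: smallest pos >= 80 is 99 -> NA
Op 7: add NC@60 -> ring=[45:NB,60:NC,99:NA]
Op 8: add ND@36 -> ring=[36:ND,45:NB,60:NC,99:NA]
Op 9: add NE@1 -> ring=[1:NE,36:ND,45:NB,60:NC,99:NA]

Answer: NA NA NA NA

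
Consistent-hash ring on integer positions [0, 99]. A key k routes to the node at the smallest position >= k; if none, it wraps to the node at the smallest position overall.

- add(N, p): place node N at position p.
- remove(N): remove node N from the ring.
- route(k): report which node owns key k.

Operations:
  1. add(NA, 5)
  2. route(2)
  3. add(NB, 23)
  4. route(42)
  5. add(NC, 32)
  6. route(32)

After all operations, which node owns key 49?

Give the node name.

Answer: NA

Derivation:
Op 1: add NA@5 -> ring=[5:NA]
Op 2: route key 2: smallest pos >= 2 is 5 -> NA
Op 3: add NB@23 -> ring=[5:NA,23:NB]
Op 4: route key 42: none >= 42, wrap to smallest pos 5 -> NA
Op 5: add NC@32 -> ring=[5:NA,23:NB,32:NC]
Op 6: route key 32: smallest pos >= 32 is 32 -> NC
Final route key 49: none >= 49, wrap to smallest pos 5 -> NA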